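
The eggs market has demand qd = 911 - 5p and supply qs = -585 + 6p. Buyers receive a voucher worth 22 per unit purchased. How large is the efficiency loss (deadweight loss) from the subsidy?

Pre-subsidy: 911 - 5p = -585 + 6p gives p* = 136, q* = 231.
With the rebate, buyers effectively pay pb = ps − 22, where ps is the price sellers receive.
Demand in terms of ps becomes qd = 911 − 5(ps − 22) = 1021 - 5ps. Setting this equal to supply: 1021 - 5ps = -585 + 6ps, so ps = 146.
Buyers pay pb = 146 − 22 = 124; q' = -585 + 6·146 = 291.
The subsidy expands output by 291 − 231 = 60 past the efficient level; on those units the gap between marginal cost and willingness to pay runs from 0 up to 22.
DWL = ½ × 22 × 60 = 660.

Deadweight loss = 660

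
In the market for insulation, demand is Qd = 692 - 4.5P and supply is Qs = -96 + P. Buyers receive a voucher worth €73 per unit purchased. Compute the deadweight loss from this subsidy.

Deadweight loss = 47961/22

Pre-subsidy: 692 - 4.5P = -96 + P gives P* = 1576/11, Q* = 520/11.
With the rebate, buyers effectively pay Pb = Ps − 73, where Ps is the price sellers receive.
Demand in terms of Ps becomes Qd = 692 − 4.5(Ps − 73) = 1020.5 - 4.5Ps. Setting this equal to supply: 1020.5 - 4.5Ps = -96 + Ps, so Ps = 203.
Buyers pay Pb = 203 − 73 = 130; Q' = -96 + 1·203 = 107.
The subsidy expands output by 107 − 520/11 = 657/11 past the efficient level; on those units the gap between marginal cost and willingness to pay runs from 0 up to 73.
DWL = ½ × 73 × 657/11 = 47961/22.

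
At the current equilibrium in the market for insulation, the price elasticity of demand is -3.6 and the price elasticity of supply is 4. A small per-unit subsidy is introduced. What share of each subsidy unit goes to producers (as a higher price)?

For a small subsidy around the equilibrium, the benefit split depends on the relative slopes, which at a point are proportional to the elasticities.
Buyer share = εs/(εs + |εd|) = 4/(4 + 3.6) = 10/19; seller share = |εd|/(εs + |εd|) = 9/19.
So producers capture 9/19 of the subsidy.

Producer share = 9/19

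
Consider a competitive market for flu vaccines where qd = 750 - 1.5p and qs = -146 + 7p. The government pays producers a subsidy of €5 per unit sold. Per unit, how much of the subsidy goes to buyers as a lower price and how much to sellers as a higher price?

Pre-subsidy: 750 - 1.5p = -146 + 7p gives p* = 1792/17, q* = 10062/17.
With the subsidy, sellers receive ps = pb + 5 for each unit, where pb is the price buyers pay.
Supply in terms of pb becomes qs = -146 + 7(pb + 5) = -111 + 7pb. Setting this equal to demand: 750 - 1.5pb = -111 + 7pb, so pb = 1722/17.
Sellers receive ps = 1722/17 + 5 = 1807/17; q' = 750 − 1.5·(1722/17) = 10167/17.
Buyers' price falls by p* − pb = 1792/17 − 1722/17 = 70/17; sellers' price rises by ps − p* = 1807/17 − 1792/17 = 15/17.

Buyers gain 70/17 per unit; sellers gain 15/17 per unit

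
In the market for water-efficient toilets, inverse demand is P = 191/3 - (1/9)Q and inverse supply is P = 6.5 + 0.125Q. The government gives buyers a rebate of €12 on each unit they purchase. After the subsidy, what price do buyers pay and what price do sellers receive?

Pre-subsidy: 191/3 - (1/9)Q = 6.5 + 0.125Q gives Q* = 4116/17 and P* = 625/17.
With the rebate, buyers effectively pay Pb = Ps − 12, where Ps is the price sellers receive.
On the curves, Pb = 191/3 - (1/9)Q and Ps = 6.5 + 0.125Q; the wedge Ps − Pb = 12 gives 6.5 + 0.125Q − (191/3 - (1/9)Q) = 12, so Q' = 4980/17.
Then Pb = 191/3 − (1/9)·(4980/17) = 529/17 and Ps = 6.5 + 0.125·(4980/17) = 733/17.

Buyers pay 529/17; sellers receive 733/17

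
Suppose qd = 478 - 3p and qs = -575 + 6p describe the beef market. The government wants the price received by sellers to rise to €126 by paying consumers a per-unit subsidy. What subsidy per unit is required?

Required subsidy s = €27 per unit

At a seller price of 126, quantity supplied is -575 + 6·126 = 181.
Buyers absorb 181 only when they pay pb with 478 − 3·pb = 181, i.e. pb = 99.
s = ps − pb = 126 − 99 = 27.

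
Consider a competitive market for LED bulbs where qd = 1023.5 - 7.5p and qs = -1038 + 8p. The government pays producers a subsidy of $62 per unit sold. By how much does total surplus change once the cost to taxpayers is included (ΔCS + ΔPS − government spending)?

Pre-subsidy: 1023.5 - 7.5p = -1038 + 8p gives p* = 133, q* = 26.
With the subsidy, sellers receive ps = pb + 62 for each unit, where pb is the price buyers pay.
Supply in terms of pb becomes qs = -1038 + 8(pb + 62) = -542 + 8pb. Setting this equal to demand: 1023.5 - 7.5pb = -542 + 8pb, so pb = 101.
Sellers receive ps = 101 + 62 = 163; q' = 1023.5 − 7.5·101 = 266.
ΔCS = ½(26 + 266)(133 − 101) = 4672; ΔPS = ½(26 + 266)(163 − 133) = 4380.
Government spending = 62 × 266 = 16492.
Net change = 4672 + 4380 − 16492 = -7440. The loss equals the DWL triangle ½·62·240.

Net change in total surplus = -$7440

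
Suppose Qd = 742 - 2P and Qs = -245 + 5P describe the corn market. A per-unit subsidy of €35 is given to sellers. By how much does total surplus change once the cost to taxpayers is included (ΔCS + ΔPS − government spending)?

Net change in total surplus = -€875

Pre-subsidy: 742 - 2P = -245 + 5P gives P* = 141, Q* = 460.
With the subsidy, sellers receive Ps = Pb + 35 for each unit, where Pb is the price buyers pay.
Supply in terms of Pb becomes Qs = -245 + 5(Pb + 35) = -70 + 5Pb. Setting this equal to demand: 742 - 2Pb = -70 + 5Pb, so Pb = 116.
Sellers receive Ps = 116 + 35 = 151; Q' = 742 − 2·116 = 510.
ΔCS = ½(460 + 510)(141 − 116) = 12125; ΔPS = ½(460 + 510)(151 − 141) = 4850.
Government spending = 35 × 510 = 17850.
Net change = 12125 + 4850 − 17850 = -875. The loss equals the DWL triangle ½·35·50.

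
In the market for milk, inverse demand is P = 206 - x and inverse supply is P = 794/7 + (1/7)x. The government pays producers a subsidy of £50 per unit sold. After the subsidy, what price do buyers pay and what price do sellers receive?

Buyers pay £81.25; sellers receive £131.25

Pre-subsidy: 206 - x = 794/7 + (1/7)x gives x* = 81 and P* = 125.
With the subsidy, sellers receive Ps = Pb + 50 for each unit, where Pb is the price buyers pay.
On the curves, Pb = 206 - x and Ps = 794/7 + (1/7)x; the wedge Ps − Pb = 50 gives 794/7 + (1/7)x − (206 - x) = 50, so x' = 124.75.
Then Pb = 206 − 1·124.75 = 81.25 and Ps = 794/7 + (1/7)·124.75 = 131.25.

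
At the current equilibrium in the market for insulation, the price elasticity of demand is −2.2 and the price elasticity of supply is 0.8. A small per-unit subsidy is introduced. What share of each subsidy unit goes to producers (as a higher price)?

For a small subsidy around the equilibrium, the benefit split depends on the relative slopes, which at a point are proportional to the elasticities.
Buyer share = εs/(εs + |εd|) = 0.8/(0.8 + 2.2) = 4/15; seller share = |εd|/(εs + |εd|) = 11/15.
So producers capture 11/15 of the subsidy.

Producer share = 11/15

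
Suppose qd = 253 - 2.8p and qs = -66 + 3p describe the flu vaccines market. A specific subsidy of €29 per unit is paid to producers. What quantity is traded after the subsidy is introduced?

Pre-subsidy: 253 - 2.8p = -66 + 3p gives p* = 55, q* = 99.
With the subsidy, sellers receive ps = pb + 29 for each unit, where pb is the price buyers pay.
Supply in terms of pb becomes qs = -66 + 3(pb + 29) = 21 + 3pb. Setting this equal to demand: 253 - 2.8pb = 21 + 3pb, so pb = 40.
Sellers receive ps = 40 + 29 = 69; q' = 253 − 2.8·40 = 141.

q' = 141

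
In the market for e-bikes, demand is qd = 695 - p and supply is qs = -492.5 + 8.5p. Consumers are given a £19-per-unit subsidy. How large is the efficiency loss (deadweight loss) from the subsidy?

Pre-subsidy: 695 - p = -492.5 + 8.5p gives p* = 125, q* = 570.
With the rebate, buyers effectively pay pb = ps − 19, where ps is the price sellers receive.
Demand in terms of ps becomes qd = 695 − 1(ps − 19) = 714 - ps. Setting this equal to supply: 714 - ps = -492.5 + 8.5ps, so ps = 127.
Buyers pay pb = 127 − 19 = 108; q' = -492.5 + 8.5·127 = 587.
The subsidy expands output by 587 − 570 = 17 past the efficient level; on those units the gap between marginal cost and willingness to pay runs from 0 up to 19.
DWL = ½ × 19 × 17 = 161.5.

Deadweight loss = £161.5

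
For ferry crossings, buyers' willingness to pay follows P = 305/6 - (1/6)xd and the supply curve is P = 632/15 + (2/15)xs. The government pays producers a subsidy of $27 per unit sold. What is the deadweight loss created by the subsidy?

Deadweight loss = $1215

Pre-subsidy: 305/6 - (1/6)x = 632/15 + (2/15)x gives x* = 29 and P* = 46.
With the subsidy, sellers receive Ps = Pb + 27 for each unit, where Pb is the price buyers pay.
On the curves, Pb = 305/6 - (1/6)x and Ps = 632/15 + (2/15)x; the wedge Ps − Pb = 27 gives 632/15 + (2/15)x − (305/6 - (1/6)x) = 27, so x' = 119.
Then Pb = 305/6 − (1/6)·119 = 31 and Ps = 632/15 + (2/15)·119 = 58.
The subsidy expands output by 119 − 29 = 90 past the efficient level; on those units the gap between marginal cost and willingness to pay runs from 0 up to 27.
DWL = ½ × 27 × 90 = 1215.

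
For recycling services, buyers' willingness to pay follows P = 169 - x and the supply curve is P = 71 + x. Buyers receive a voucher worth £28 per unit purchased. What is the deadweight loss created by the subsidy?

Deadweight loss = £196

Pre-subsidy: 169 - x = 71 + x gives x* = 49 and P* = 120.
With the rebate, buyers effectively pay Pb = Ps − 28, where Ps is the price sellers receive.
On the curves, Pb = 169 - x and Ps = 71 + x; the wedge Ps − Pb = 28 gives 71 + x − (169 - x) = 28, so x' = 63.
Then Pb = 169 − 1·63 = 106 and Ps = 71 + 1·63 = 134.
The subsidy expands output by 63 − 49 = 14 past the efficient level; on those units the gap between marginal cost and willingness to pay runs from 0 up to 28.
DWL = ½ × 28 × 14 = 196.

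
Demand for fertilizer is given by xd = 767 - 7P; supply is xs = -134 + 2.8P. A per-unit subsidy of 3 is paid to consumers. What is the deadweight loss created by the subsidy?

Pre-subsidy: 767 - 7P = -134 + 2.8P gives P* = 4505/49, x* = 864/7.
With the rebate, buyers effectively pay Pb = Ps − 3, where Ps is the price sellers receive.
Demand in terms of Ps becomes xd = 767 − 7(Ps − 3) = 788 - 7Ps. Setting this equal to supply: 788 - 7Ps = -134 + 2.8Ps, so Ps = 4610/49.
Buyers pay Pb = 4610/49 − 3 = 4463/49; x' = -134 + 2.8·(4610/49) = 906/7.
The subsidy expands output by 906/7 − 864/7 = 6 past the efficient level; on those units the gap between marginal cost and willingness to pay runs from 0 up to 3.
DWL = ½ × 3 × 6 = 9.

Deadweight loss = 9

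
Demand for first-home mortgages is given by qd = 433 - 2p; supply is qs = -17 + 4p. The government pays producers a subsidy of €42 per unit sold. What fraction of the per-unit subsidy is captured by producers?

Pre-subsidy: 433 - 2p = -17 + 4p gives p* = 75, q* = 283.
With the subsidy, sellers receive ps = pb + 42 for each unit, where pb is the price buyers pay.
Supply in terms of pb becomes qs = -17 + 4(pb + 42) = 151 + 4pb. Setting this equal to demand: 433 - 2pb = 151 + 4pb, so pb = 47.
Sellers receive ps = 47 + 42 = 89; q' = 433 − 2·47 = 339.
Buyers' price falls by p* − pb = 75 − 47 = 28; sellers' price rises by ps − p* = 89 − 75 = 14.
So producers capture 14/42 = 1/3 of each unit of subsidy.

Producer share = 1/3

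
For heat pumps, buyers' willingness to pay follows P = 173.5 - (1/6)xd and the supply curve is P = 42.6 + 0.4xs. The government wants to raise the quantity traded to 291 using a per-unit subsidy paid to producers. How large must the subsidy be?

At x = 291, from the demand curve buyers pay Pb = 173.5 − (1/6)·291 = 125; from the supply curve sellers need Ps = 42.6 + 0.4·291 = 159.
The subsidy must fill the gap: s = Ps − Pb = 159 − 125 = 34.

Required subsidy s = 34 per unit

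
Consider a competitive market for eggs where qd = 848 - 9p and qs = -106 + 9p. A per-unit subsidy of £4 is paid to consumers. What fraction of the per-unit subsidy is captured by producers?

Pre-subsidy: 848 - 9p = -106 + 9p gives p* = 53, q* = 371.
With the rebate, buyers effectively pay pb = ps − 4, where ps is the price sellers receive.
Demand in terms of ps becomes qd = 848 − 9(ps − 4) = 884 - 9ps. Setting this equal to supply: 884 - 9ps = -106 + 9ps, so ps = 55.
Buyers pay pb = 55 − 4 = 51; q' = -106 + 9·55 = 389.
Buyers' price falls by p* − pb = 53 − 51 = 2; sellers' price rises by ps − p* = 55 − 53 = 2.
So producers capture 2/4 = 0.5 of each unit of subsidy.

Producer share = 0.5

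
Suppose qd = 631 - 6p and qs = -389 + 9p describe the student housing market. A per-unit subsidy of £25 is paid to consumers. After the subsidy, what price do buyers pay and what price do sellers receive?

Pre-subsidy: 631 - 6p = -389 + 9p gives p* = 68, q* = 223.
With the rebate, buyers effectively pay pb = ps − 25, where ps is the price sellers receive.
Demand in terms of ps becomes qd = 631 − 6(ps − 25) = 781 - 6ps. Setting this equal to supply: 781 - 6ps = -389 + 9ps, so ps = 78.
Buyers pay pb = 78 − 25 = 53; q' = -389 + 9·78 = 313.

Buyers pay £53; sellers receive £78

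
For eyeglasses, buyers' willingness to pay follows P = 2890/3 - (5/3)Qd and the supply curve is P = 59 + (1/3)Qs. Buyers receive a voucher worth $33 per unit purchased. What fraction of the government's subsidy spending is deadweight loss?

Pre-subsidy: 2890/3 - (5/3)Q = 59 + (1/3)Q gives Q* = 2713/6 and P* = 3775/18.
With the rebate, buyers effectively pay Pb = Ps − 33, where Ps is the price sellers receive.
On the curves, Pb = 2890/3 - (5/3)Q and Ps = 59 + (1/3)Q; the wedge Ps − Pb = 33 gives 59 + (1/3)Q − (2890/3 - (5/3)Q) = 33, so Q' = 1406/3.
Then Pb = 2890/3 − (5/3)·(1406/3) = 1640/9 and Ps = 59 + (1/3)·(1406/3) = 1937/9.
ΔCS = ½(2713/6 + 1406/3)(3775/18 − 1640/9) = 303875/24; ΔPS = ½(2713/6 + 1406/3)(1937/9 − 3775/18) = 60775/24.
Government spending = 33 × 1406/3 = 15466.
DWL = ½ × 33 × (1406/3 − 2713/6) = 272.25; fraction = 272.25 / 15466 = 99/5624.

DWL / government spending = 99/5624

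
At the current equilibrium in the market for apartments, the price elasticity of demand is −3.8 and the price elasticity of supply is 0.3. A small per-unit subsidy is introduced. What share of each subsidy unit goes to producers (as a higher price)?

For a small subsidy around the equilibrium, the benefit split depends on the relative slopes, which at a point are proportional to the elasticities.
Buyer share = εs/(εs + |εd|) = 0.3/(0.3 + 3.8) = 3/41; seller share = |εd|/(εs + |εd|) = 38/41.
So producers capture 38/41 of the subsidy.

Producer share = 38/41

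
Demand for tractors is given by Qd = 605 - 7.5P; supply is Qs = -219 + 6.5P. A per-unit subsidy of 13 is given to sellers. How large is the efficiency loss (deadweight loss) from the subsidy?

Deadweight loss = 32955/112

Pre-subsidy: 605 - 7.5P = -219 + 6.5P gives P* = 412/7, Q* = 1145/7.
With the subsidy, sellers receive Ps = Pb + 13 for each unit, where Pb is the price buyers pay.
Supply in terms of Pb becomes Qs = -219 + 6.5(Pb + 13) = -134.5 + 6.5Pb. Setting this equal to demand: 605 - 7.5Pb = -134.5 + 6.5Pb, so Pb = 1479/28.
Sellers receive Ps = 1479/28 + 13 = 1843/28; Q' = 605 − 7.5·(1479/28) = 11695/56.
The subsidy expands output by 11695/56 − 1145/7 = 2535/56 past the efficient level; on those units the gap between marginal cost and willingness to pay runs from 0 up to 13.
DWL = ½ × 13 × 2535/56 = 32955/112.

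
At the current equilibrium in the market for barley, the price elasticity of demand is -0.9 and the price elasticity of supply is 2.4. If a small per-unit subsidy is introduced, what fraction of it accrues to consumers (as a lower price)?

Consumer share = 8/11

For a small subsidy around the equilibrium, the benefit split depends on the relative slopes, which at a point are proportional to the elasticities.
Buyer share = εs/(εs + |εd|) = 2.4/(2.4 + 0.9) = 8/11; seller share = |εd|/(εs + |εd|) = 3/11.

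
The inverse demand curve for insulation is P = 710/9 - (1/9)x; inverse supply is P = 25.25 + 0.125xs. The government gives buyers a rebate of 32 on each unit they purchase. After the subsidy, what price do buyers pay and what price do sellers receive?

Buyers pay 656/17; sellers receive 1200/17

Pre-subsidy: 710/9 - (1/9)x = 25.25 + 0.125x gives x* = 3862/17 and P* = 912/17.
With the rebate, buyers effectively pay Pb = Ps − 32, where Ps is the price sellers receive.
On the curves, Pb = 710/9 - (1/9)x and Ps = 25.25 + 0.125x; the wedge Ps − Pb = 32 gives 25.25 + 0.125x − (710/9 - (1/9)x) = 32, so x' = 6166/17.
Then Pb = 710/9 − (1/9)·(6166/17) = 656/17 and Ps = 25.25 + 0.125·(6166/17) = 1200/17.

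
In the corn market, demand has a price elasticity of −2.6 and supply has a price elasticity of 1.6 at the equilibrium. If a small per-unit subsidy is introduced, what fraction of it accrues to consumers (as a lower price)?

For a small subsidy around the equilibrium, the benefit split depends on the relative slopes, which at a point are proportional to the elasticities.
Buyer share = εs/(εs + |εd|) = 1.6/(1.6 + 2.6) = 8/21; seller share = |εd|/(εs + |εd|) = 13/21.

Consumer share = 8/21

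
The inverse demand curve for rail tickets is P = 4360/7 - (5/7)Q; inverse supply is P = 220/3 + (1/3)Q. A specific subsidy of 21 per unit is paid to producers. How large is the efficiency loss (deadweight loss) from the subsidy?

Deadweight loss = 9261/44

Pre-subsidy: 4360/7 - (5/7)Q = 220/3 + (1/3)Q gives Q* = 5770/11 and P* = 2730/11.
With the subsidy, sellers receive Ps = Pb + 21 for each unit, where Pb is the price buyers pay.
On the curves, Pb = 4360/7 - (5/7)Q and Ps = 220/3 + (1/3)Q; the wedge Ps − Pb = 21 gives 220/3 + (1/3)Q − (4360/7 - (5/7)Q) = 21, so Q' = 11981/22.
Then Pb = 4360/7 − (5/7)·(11981/22) = 5145/22 and Ps = 220/3 + (1/3)·(11981/22) = 5607/22.
The subsidy expands output by 11981/22 − 5770/11 = 441/22 past the efficient level; on those units the gap between marginal cost and willingness to pay runs from 0 up to 21.
DWL = ½ × 21 × 441/22 = 9261/44.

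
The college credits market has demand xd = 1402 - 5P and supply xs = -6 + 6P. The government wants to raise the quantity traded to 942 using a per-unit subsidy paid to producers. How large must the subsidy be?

At x = 942, invert demand for the buyer price: Pb = (1402 − 942)/5 = 92; invert supply for the seller price: Ps = (942 − (-6))/6 = 158.
The subsidy must fill the gap: s = Ps − Pb = 158 − 92 = 66.

Required subsidy s = 66 per unit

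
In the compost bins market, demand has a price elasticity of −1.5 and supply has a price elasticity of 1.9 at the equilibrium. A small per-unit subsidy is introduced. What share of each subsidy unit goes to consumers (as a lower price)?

For a small subsidy around the equilibrium, the benefit split depends on the relative slopes, which at a point are proportional to the elasticities.
Buyer share = εs/(εs + |εd|) = 1.9/(1.9 + 1.5) = 19/34; seller share = |εd|/(εs + |εd|) = 15/34.

Consumer share = 19/34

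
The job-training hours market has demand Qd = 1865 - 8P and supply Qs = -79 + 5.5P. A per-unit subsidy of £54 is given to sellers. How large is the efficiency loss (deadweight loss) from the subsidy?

Deadweight loss = £4752

Pre-subsidy: 1865 - 8P = -79 + 5.5P gives P* = 144, Q* = 713.
With the subsidy, sellers receive Ps = Pb + 54 for each unit, where Pb is the price buyers pay.
Supply in terms of Pb becomes Qs = -79 + 5.5(Pb + 54) = 218 + 5.5Pb. Setting this equal to demand: 1865 - 8Pb = 218 + 5.5Pb, so Pb = 122.
Sellers receive Ps = 122 + 54 = 176; Q' = 1865 − 8·122 = 889.
The subsidy expands output by 889 − 713 = 176 past the efficient level; on those units the gap between marginal cost and willingness to pay runs from 0 up to 54.
DWL = ½ × 54 × 176 = 4752.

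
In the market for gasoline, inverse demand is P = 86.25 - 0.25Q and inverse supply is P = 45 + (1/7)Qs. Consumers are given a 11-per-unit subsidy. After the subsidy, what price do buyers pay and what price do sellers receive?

Pre-subsidy: 86.25 - 0.25Q = 45 + (1/7)Q gives Q* = 105 and P* = 60.
With the rebate, buyers effectively pay Pb = Ps − 11, where Ps is the price sellers receive.
On the curves, Pb = 86.25 - 0.25Q and Ps = 45 + (1/7)Q; the wedge Ps − Pb = 11 gives 45 + (1/7)Q − (86.25 - 0.25Q) = 11, so Q' = 133.
Then Pb = 86.25 − 0.25·133 = 53 and Ps = 45 + (1/7)·133 = 64.

Buyers pay 53; sellers receive 64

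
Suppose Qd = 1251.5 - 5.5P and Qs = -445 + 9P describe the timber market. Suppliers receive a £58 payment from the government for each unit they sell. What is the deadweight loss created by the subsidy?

Deadweight loss = £5742

Pre-subsidy: 1251.5 - 5.5P = -445 + 9P gives P* = 117, Q* = 608.
With the subsidy, sellers receive Ps = Pb + 58 for each unit, where Pb is the price buyers pay.
Supply in terms of Pb becomes Qs = -445 + 9(Pb + 58) = 77 + 9Pb. Setting this equal to demand: 1251.5 - 5.5Pb = 77 + 9Pb, so Pb = 81.
Sellers receive Ps = 81 + 58 = 139; Q' = 1251.5 − 5.5·81 = 806.
The subsidy expands output by 806 − 608 = 198 past the efficient level; on those units the gap between marginal cost and willingness to pay runs from 0 up to 58.
DWL = ½ × 58 × 198 = 5742.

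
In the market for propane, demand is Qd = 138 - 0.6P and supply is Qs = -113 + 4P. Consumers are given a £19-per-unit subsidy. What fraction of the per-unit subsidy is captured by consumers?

Consumer share = 20/23

Pre-subsidy: 138 - 0.6P = -113 + 4P gives P* = 1255/23, Q* = 2421/23.
With the rebate, buyers effectively pay Pb = Ps − 19, where Ps is the price sellers receive.
Demand in terms of Ps becomes Qd = 138 − 0.6(Ps − 19) = 149.4 - 0.6Ps. Setting this equal to supply: 149.4 - 0.6Ps = -113 + 4Ps, so Ps = 1312/23.
Buyers pay Pb = 1312/23 − 19 = 875/23; Q' = -113 + 4·(1312/23) = 2649/23.
Buyers' price falls by P* − Pb = 1255/23 − 875/23 = 380/23; sellers' price rises by Ps − P* = 1312/23 − 1255/23 = 57/23.
So consumers capture (380/23)/19 = 20/23 of each unit of subsidy.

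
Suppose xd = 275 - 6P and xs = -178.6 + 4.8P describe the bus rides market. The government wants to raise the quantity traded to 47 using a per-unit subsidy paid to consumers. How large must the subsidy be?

Required subsidy s = 9 per unit

At x = 47, invert demand for the buyer price: Pb = (275 − 47)/6 = 38; invert supply for the seller price: Ps = (47 − (-178.6))/4.8 = 47.
The subsidy must fill the gap: s = Ps − Pb = 47 − 38 = 9.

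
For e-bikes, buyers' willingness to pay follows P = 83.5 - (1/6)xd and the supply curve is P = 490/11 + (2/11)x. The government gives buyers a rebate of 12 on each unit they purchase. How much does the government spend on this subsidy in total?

Pre-subsidy: 83.5 - (1/6)x = 490/11 + (2/11)x gives x* = 2571/23 and P* = 1492/23.
With the rebate, buyers effectively pay Pb = Ps − 12, where Ps is the price sellers receive.
On the curves, Pb = 83.5 - (1/6)x and Ps = 490/11 + (2/11)x; the wedge Ps − Pb = 12 gives 490/11 + (2/11)x − (83.5 - (1/6)x) = 12, so x' = 3363/23.
Then Pb = 83.5 − (1/6)·(3363/23) = 1360/23 and Ps = 490/11 + (2/11)·(3363/23) = 1636/23.
Government outlay = subsidy × quantity = 12 × 3363/23 = 40356/23.

Government cost = 40356/23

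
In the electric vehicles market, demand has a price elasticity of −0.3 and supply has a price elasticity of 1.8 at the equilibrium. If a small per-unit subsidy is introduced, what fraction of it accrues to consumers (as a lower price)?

For a small subsidy around the equilibrium, the benefit split depends on the relative slopes, which at a point are proportional to the elasticities.
Buyer share = εs/(εs + |εd|) = 1.8/(1.8 + 0.3) = 6/7; seller share = |εd|/(εs + |εd|) = 1/7.

Consumer share = 6/7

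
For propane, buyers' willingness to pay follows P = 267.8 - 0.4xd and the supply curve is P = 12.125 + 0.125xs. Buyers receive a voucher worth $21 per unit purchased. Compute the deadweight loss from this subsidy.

Deadweight loss = $420

Pre-subsidy: 267.8 - 0.4x = 12.125 + 0.125x gives x* = 487 and P* = 73.
With the rebate, buyers effectively pay Pb = Ps − 21, where Ps is the price sellers receive.
On the curves, Pb = 267.8 - 0.4x and Ps = 12.125 + 0.125x; the wedge Ps − Pb = 21 gives 12.125 + 0.125x − (267.8 - 0.4x) = 21, so x' = 527.
Then Pb = 267.8 − 0.4·527 = 57 and Ps = 12.125 + 0.125·527 = 78.
The subsidy expands output by 527 − 487 = 40 past the efficient level; on those units the gap between marginal cost and willingness to pay runs from 0 up to 21.
DWL = ½ × 21 × 40 = 420.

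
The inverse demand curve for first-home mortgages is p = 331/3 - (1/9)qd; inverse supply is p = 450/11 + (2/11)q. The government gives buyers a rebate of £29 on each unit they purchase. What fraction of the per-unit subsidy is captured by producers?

Pre-subsidy: 331/3 - (1/9)q = 450/11 + (2/11)q gives q* = 237 and p* = 84.
With the rebate, buyers effectively pay pb = ps − 29, where ps is the price sellers receive.
On the curves, pb = 331/3 - (1/9)q and ps = 450/11 + (2/11)q; the wedge ps − pb = 29 gives 450/11 + (2/11)q − (331/3 - (1/9)q) = 29, so q' = 336.
Then pb = 331/3 − (1/9)·336 = 73 and ps = 450/11 + (2/11)·336 = 102.
Buyers' price falls by p* − pb = 84 − 73 = 11; sellers' price rises by ps − p* = 102 − 84 = 18.
So producers capture 18/29 = 18/29 of each unit of subsidy.

Producer share = 18/29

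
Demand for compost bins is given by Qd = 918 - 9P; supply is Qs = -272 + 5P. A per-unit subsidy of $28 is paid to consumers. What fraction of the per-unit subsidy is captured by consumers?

Pre-subsidy: 918 - 9P = -272 + 5P gives P* = 85, Q* = 153.
With the rebate, buyers effectively pay Pb = Ps − 28, where Ps is the price sellers receive.
Demand in terms of Ps becomes Qd = 918 − 9(Ps − 28) = 1170 - 9Ps. Setting this equal to supply: 1170 - 9Ps = -272 + 5Ps, so Ps = 103.
Buyers pay Pb = 103 − 28 = 75; Q' = -272 + 5·103 = 243.
Buyers' price falls by P* − Pb = 85 − 75 = 10; sellers' price rises by Ps − P* = 103 − 85 = 18.
So consumers capture 10/28 = 5/14 of each unit of subsidy.

Consumer share = 5/14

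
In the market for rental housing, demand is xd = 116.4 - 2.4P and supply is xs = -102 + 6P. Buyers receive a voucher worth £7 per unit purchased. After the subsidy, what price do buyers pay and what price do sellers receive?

Pre-subsidy: 116.4 - 2.4P = -102 + 6P gives P* = 26, x* = 54.
With the rebate, buyers effectively pay Pb = Ps − 7, where Ps is the price sellers receive.
Demand in terms of Ps becomes xd = 116.4 − 2.4(Ps − 7) = 133.2 - 2.4Ps. Setting this equal to supply: 133.2 - 2.4Ps = -102 + 6Ps, so Ps = 28.
Buyers pay Pb = 28 − 7 = 21; x' = -102 + 6·28 = 66.

Buyers pay £21; sellers receive £28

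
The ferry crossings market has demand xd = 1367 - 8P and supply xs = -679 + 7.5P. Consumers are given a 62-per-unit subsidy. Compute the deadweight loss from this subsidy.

Deadweight loss = 7440

Pre-subsidy: 1367 - 8P = -679 + 7.5P gives P* = 132, x* = 311.
With the rebate, buyers effectively pay Pb = Ps − 62, where Ps is the price sellers receive.
Demand in terms of Ps becomes xd = 1367 − 8(Ps − 62) = 1863 - 8Ps. Setting this equal to supply: 1863 - 8Ps = -679 + 7.5Ps, so Ps = 164.
Buyers pay Pb = 164 − 62 = 102; x' = -679 + 7.5·164 = 551.
The subsidy expands output by 551 − 311 = 240 past the efficient level; on those units the gap between marginal cost and willingness to pay runs from 0 up to 62.
DWL = ½ × 62 × 240 = 7440.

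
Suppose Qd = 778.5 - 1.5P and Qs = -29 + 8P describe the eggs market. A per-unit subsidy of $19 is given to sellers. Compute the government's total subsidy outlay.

Pre-subsidy: 778.5 - 1.5P = -29 + 8P gives P* = 85, Q* = 651.
With the subsidy, sellers receive Ps = Pb + 19 for each unit, where Pb is the price buyers pay.
Supply in terms of Pb becomes Qs = -29 + 8(Pb + 19) = 123 + 8Pb. Setting this equal to demand: 778.5 - 1.5Pb = 123 + 8Pb, so Pb = 69.
Sellers receive Ps = 69 + 19 = 88; Q' = 778.5 − 1.5·69 = 675.
Government outlay = subsidy × quantity = 19 × 675 = 12825.

Government cost = $12825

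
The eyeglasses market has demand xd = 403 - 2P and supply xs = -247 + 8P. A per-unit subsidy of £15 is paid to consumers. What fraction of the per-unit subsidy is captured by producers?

Pre-subsidy: 403 - 2P = -247 + 8P gives P* = 65, x* = 273.
With the rebate, buyers effectively pay Pb = Ps − 15, where Ps is the price sellers receive.
Demand in terms of Ps becomes xd = 403 − 2(Ps − 15) = 433 - 2Ps. Setting this equal to supply: 433 - 2Ps = -247 + 8Ps, so Ps = 68.
Buyers pay Pb = 68 − 15 = 53; x' = -247 + 8·68 = 297.
Buyers' price falls by P* − Pb = 65 − 53 = 12; sellers' price rises by Ps − P* = 68 − 65 = 3.
So producers capture 3/15 = 0.2 of each unit of subsidy.

Producer share = 0.2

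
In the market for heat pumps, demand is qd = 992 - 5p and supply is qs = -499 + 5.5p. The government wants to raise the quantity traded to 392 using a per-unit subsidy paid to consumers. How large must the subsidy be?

Required subsidy s = 42 per unit

At q = 392, invert demand for the buyer price: pb = (992 − 392)/5 = 120; invert supply for the seller price: ps = (392 − (-499))/5.5 = 162.
The subsidy must fill the gap: s = ps − pb = 162 − 120 = 42.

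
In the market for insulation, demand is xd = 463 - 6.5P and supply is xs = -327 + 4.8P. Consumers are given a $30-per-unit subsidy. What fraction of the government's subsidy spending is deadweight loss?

DWL / government spending = 1560/3443

Pre-subsidy: 463 - 6.5P = -327 + 4.8P gives P* = 7900/113, x* = 969/113.
With the rebate, buyers effectively pay Pb = Ps − 30, where Ps is the price sellers receive.
Demand in terms of Ps becomes xd = 463 − 6.5(Ps − 30) = 658 - 6.5Ps. Setting this equal to supply: 658 - 6.5Ps = -327 + 4.8Ps, so Ps = 9850/113.
Buyers pay Pb = 9850/113 − 30 = 6460/113; x' = -327 + 4.8·(9850/113) = 10329/113.
ΔCS = ½(969/113 + 10329/113)(7900/113 − 6460/113) = 8134560/12769; ΔPS = ½(969/113 + 10329/113)(9850/113 − 7900/113) = 11015550/12769.
Government spending = 30 × 10329/113 = 309870/113.
DWL = ½ × 30 × (10329/113 − 969/113) = 140400/113; fraction = (140400/113) / (309870/113) = 1560/3443.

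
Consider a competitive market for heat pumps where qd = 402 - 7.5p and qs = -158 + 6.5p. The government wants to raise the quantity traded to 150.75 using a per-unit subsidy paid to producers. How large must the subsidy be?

Required subsidy s = 14 per unit

At q = 150.75, invert demand for the buyer price: pb = (402 − 150.75)/7.5 = 33.5; invert supply for the seller price: ps = (150.75 − (-158))/6.5 = 47.5.
The subsidy must fill the gap: s = ps − pb = 47.5 − 33.5 = 14.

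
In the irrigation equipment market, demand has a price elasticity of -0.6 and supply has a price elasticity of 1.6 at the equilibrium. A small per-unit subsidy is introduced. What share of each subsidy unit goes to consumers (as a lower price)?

For a small subsidy around the equilibrium, the benefit split depends on the relative slopes, which at a point are proportional to the elasticities.
Buyer share = εs/(εs + |εd|) = 1.6/(1.6 + 0.6) = 8/11; seller share = |εd|/(εs + |εd|) = 3/11.

Consumer share = 8/11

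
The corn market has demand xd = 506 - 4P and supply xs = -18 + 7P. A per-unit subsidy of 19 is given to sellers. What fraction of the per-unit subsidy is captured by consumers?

Pre-subsidy: 506 - 4P = -18 + 7P gives P* = 524/11, x* = 3470/11.
With the subsidy, sellers receive Ps = Pb + 19 for each unit, where Pb is the price buyers pay.
Supply in terms of Pb becomes xs = -18 + 7(Pb + 19) = 115 + 7Pb. Setting this equal to demand: 506 - 4Pb = 115 + 7Pb, so Pb = 391/11.
Sellers receive Ps = 391/11 + 19 = 600/11; x' = 506 − 4·(391/11) = 4002/11.
Buyers' price falls by P* − Pb = 524/11 − 391/11 = 133/11; sellers' price rises by Ps − P* = 600/11 − 524/11 = 76/11.
So consumers capture (133/11)/19 = 7/11 of each unit of subsidy.

Consumer share = 7/11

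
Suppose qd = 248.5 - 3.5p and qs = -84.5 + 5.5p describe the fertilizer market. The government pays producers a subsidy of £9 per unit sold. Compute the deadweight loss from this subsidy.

Pre-subsidy: 248.5 - 3.5p = -84.5 + 5.5p gives p* = 37, q* = 119.
With the subsidy, sellers receive ps = pb + 9 for each unit, where pb is the price buyers pay.
Supply in terms of pb becomes qs = -84.5 + 5.5(pb + 9) = -35 + 5.5pb. Setting this equal to demand: 248.5 - 3.5pb = -35 + 5.5pb, so pb = 31.5.
Sellers receive ps = 31.5 + 9 = 40.5; q' = 248.5 − 3.5·31.5 = 138.25.
The subsidy expands output by 138.25 − 119 = 19.25 past the efficient level; on those units the gap between marginal cost and willingness to pay runs from 0 up to 9.
DWL = ½ × 9 × 19.25 = 86.625.

Deadweight loss = £86.625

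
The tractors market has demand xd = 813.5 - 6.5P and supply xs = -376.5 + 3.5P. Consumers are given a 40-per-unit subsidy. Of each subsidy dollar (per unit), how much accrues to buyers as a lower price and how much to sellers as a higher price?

Buyers gain 14 per unit; sellers gain 26 per unit

Pre-subsidy: 813.5 - 6.5P = -376.5 + 3.5P gives P* = 119, x* = 40.
With the rebate, buyers effectively pay Pb = Ps − 40, where Ps is the price sellers receive.
Demand in terms of Ps becomes xd = 813.5 − 6.5(Ps − 40) = 1073.5 - 6.5Ps. Setting this equal to supply: 1073.5 - 6.5Ps = -376.5 + 3.5Ps, so Ps = 145.
Buyers pay Pb = 145 − 40 = 105; x' = -376.5 + 3.5·145 = 131.
Buyers' price falls by P* − Pb = 119 − 105 = 14; sellers' price rises by Ps − P* = 145 − 119 = 26.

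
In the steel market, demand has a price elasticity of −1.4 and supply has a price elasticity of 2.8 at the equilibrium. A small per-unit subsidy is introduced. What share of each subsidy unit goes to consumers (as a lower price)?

Consumer share = 2/3

For a small subsidy around the equilibrium, the benefit split depends on the relative slopes, which at a point are proportional to the elasticities.
Buyer share = εs/(εs + |εd|) = 2.8/(2.8 + 1.4) = 2/3; seller share = |εd|/(εs + |εd|) = 1/3.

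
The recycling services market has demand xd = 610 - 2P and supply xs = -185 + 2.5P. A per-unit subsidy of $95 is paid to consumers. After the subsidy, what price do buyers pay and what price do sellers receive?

Buyers pay 1115/9; sellers receive 1970/9

Pre-subsidy: 610 - 2P = -185 + 2.5P gives P* = 530/3, x* = 770/3.
With the rebate, buyers effectively pay Pb = Ps − 95, where Ps is the price sellers receive.
Demand in terms of Ps becomes xd = 610 − 2(Ps − 95) = 800 - 2Ps. Setting this equal to supply: 800 - 2Ps = -185 + 2.5Ps, so Ps = 1970/9.
Buyers pay Pb = 1970/9 − 95 = 1115/9; x' = -185 + 2.5·(1970/9) = 3260/9.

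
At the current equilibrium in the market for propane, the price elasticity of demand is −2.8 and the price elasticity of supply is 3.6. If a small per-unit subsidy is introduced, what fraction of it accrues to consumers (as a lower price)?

Consumer share = 0.5625

For a small subsidy around the equilibrium, the benefit split depends on the relative slopes, which at a point are proportional to the elasticities.
Buyer share = εs/(εs + |εd|) = 3.6/(3.6 + 2.8) = 0.5625; seller share = |εd|/(εs + |εd|) = 0.4375.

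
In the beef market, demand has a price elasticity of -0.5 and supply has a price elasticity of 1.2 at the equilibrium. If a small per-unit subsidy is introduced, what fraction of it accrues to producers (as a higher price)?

For a small subsidy around the equilibrium, the benefit split depends on the relative slopes, which at a point are proportional to the elasticities.
Buyer share = εs/(εs + |εd|) = 1.2/(1.2 + 0.5) = 12/17; seller share = |εd|/(εs + |εd|) = 5/17.
So producers capture 5/17 of the subsidy.

Producer share = 5/17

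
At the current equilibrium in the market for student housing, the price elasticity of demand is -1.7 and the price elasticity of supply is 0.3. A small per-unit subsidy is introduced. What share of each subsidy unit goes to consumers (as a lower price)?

Consumer share = 0.15

For a small subsidy around the equilibrium, the benefit split depends on the relative slopes, which at a point are proportional to the elasticities.
Buyer share = εs/(εs + |εd|) = 0.3/(0.3 + 1.7) = 0.15; seller share = |εd|/(εs + |εd|) = 0.85.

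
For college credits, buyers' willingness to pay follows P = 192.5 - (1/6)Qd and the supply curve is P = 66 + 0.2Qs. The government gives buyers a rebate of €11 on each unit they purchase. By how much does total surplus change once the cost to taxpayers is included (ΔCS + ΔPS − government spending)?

Pre-subsidy: 192.5 - (1/6)Q = 66 + 0.2Q gives Q* = 345 and P* = 135.
With the rebate, buyers effectively pay Pb = Ps − 11, where Ps is the price sellers receive.
On the curves, Pb = 192.5 - (1/6)Q and Ps = 66 + 0.2Q; the wedge Ps − Pb = 11 gives 66 + 0.2Q − (192.5 - (1/6)Q) = 11, so Q' = 375.
Then Pb = 192.5 − (1/6)·375 = 130 and Ps = 66 + 0.2·375 = 141.
ΔCS = ½(345 + 375)(135 − 130) = 1800; ΔPS = ½(345 + 375)(141 − 135) = 2160.
Government spending = 11 × 375 = 4125.
Net change = 1800 + 2160 − 4125 = -165. The loss equals the DWL triangle ½·11·30.

Net change in total surplus = -€165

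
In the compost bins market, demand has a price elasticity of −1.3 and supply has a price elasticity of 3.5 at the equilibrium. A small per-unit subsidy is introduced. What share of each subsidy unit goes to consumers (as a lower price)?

For a small subsidy around the equilibrium, the benefit split depends on the relative slopes, which at a point are proportional to the elasticities.
Buyer share = εs/(εs + |εd|) = 3.5/(3.5 + 1.3) = 35/48; seller share = |εd|/(εs + |εd|) = 13/48.

Consumer share = 35/48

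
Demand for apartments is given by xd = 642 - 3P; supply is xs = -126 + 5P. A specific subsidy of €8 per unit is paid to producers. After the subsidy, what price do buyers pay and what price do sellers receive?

Pre-subsidy: 642 - 3P = -126 + 5P gives P* = 96, x* = 354.
With the subsidy, sellers receive Ps = Pb + 8 for each unit, where Pb is the price buyers pay.
Supply in terms of Pb becomes xs = -126 + 5(Pb + 8) = -86 + 5Pb. Setting this equal to demand: 642 - 3Pb = -86 + 5Pb, so Pb = 91.
Sellers receive Ps = 91 + 8 = 99; x' = 642 − 3·91 = 369.

Buyers pay €91; sellers receive €99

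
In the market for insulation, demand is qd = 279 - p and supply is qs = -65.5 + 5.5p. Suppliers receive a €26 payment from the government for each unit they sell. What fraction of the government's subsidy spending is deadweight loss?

Pre-subsidy: 279 - p = -65.5 + 5.5p gives p* = 53, q* = 226.
With the subsidy, sellers receive ps = pb + 26 for each unit, where pb is the price buyers pay.
Supply in terms of pb becomes qs = -65.5 + 5.5(pb + 26) = 77.5 + 5.5pb. Setting this equal to demand: 279 - pb = 77.5 + 5.5pb, so pb = 31.
Sellers receive ps = 31 + 26 = 57; q' = 279 − 1·31 = 248.
ΔCS = ½(226 + 248)(53 − 31) = 5214; ΔPS = ½(226 + 248)(57 − 53) = 948.
Government spending = 26 × 248 = 6448.
DWL = ½ × 26 × (248 − 226) = 286; fraction = 286 / 6448 = 11/248.

DWL / government spending = 11/248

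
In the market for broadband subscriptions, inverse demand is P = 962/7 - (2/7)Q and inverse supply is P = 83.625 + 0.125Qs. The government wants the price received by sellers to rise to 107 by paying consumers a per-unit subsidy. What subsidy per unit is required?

At a seller price of 107, quantity supplied is -669 + 8·107 = 187.
Buyers absorb 187 only when they pay Pb = 962/7 − (2/7)·187 = 84.
s = Ps − Pb = 107 − 84 = 23.

Required subsidy s = 23 per unit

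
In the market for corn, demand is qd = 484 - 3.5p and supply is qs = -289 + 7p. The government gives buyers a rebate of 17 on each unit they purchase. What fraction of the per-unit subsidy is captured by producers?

Pre-subsidy: 484 - 3.5p = -289 + 7p gives p* = 1546/21, q* = 679/3.
With the rebate, buyers effectively pay pb = ps − 17, where ps is the price sellers receive.
Demand in terms of ps becomes qd = 484 − 3.5(ps − 17) = 543.5 - 3.5ps. Setting this equal to supply: 543.5 - 3.5ps = -289 + 7ps, so ps = 555/7.
Buyers pay pb = 555/7 − 17 = 436/7; q' = -289 + 7·(555/7) = 266.
Buyers' price falls by p* − pb = 1546/21 − 436/7 = 34/3; sellers' price rises by ps − p* = 555/7 − 1546/21 = 17/3.
So producers capture (17/3)/17 = 1/3 of each unit of subsidy.

Producer share = 1/3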